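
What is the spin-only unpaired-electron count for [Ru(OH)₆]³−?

1 unpaired electron

Ligand charges: each hydroxide is −1. With an overall charge of −3 the ruthenium centre must be in the +3 oxidation state.
Ru sits in group 8, so the d-electron count is 8 − 3 = 5.
The spin state decides the count: a 4d ion has a large Δₒ and is invariably low-spin.
An octahedral low-spin d⁵ ion is t₂g⁵e_g⁰, giving 1 unpaired electron.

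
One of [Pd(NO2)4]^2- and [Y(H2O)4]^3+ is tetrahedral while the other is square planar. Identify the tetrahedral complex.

[Y(H2O)4]^3+

For [Pd(NO2)4]^2-: Ligand charges: each nitro (N-bound nitrite) is −1. With an overall charge of −2 the palladium centre must be in the +2 oxidation state. Pd sits in group 10, so the d-electron count is 10 − 2 = 8. A 4d d⁸ ion has a large crystal-field splitting; square planar leaves the high-energy d_{x²−y²} orbital empty and maximises CFSE. → square planar.
For [Y(H2O)4]^3+: Summing ligand charges against the +3 overall charge gives an oxidation state of +3 for yttrium. Group 3 minus oxidation state 3 gives a d⁰ configuration. A d⁰ ion has no crystal-field stabilisation preference between square planar and tetrahedral, so four ligands adopt the sterically favoured tetrahedral geometry. → tetrahedral.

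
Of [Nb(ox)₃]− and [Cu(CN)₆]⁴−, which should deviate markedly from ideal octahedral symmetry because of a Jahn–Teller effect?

[Nb(ox)₃]−: Ligand charges: each oxalate is −2. With an overall charge of −1 the niobium centre must be in the +5 oxidation state. Nb sits in group 5, so the d-electron count is 5 − 5 = 0. The d⁰ configuration leaves the e_g set evenly filled (or empty) — no strong Jahn–Teller driving force.
[Cu(CN)₆]⁴−: Each cyanide is −1; balancing the −4 overall charge requires Cu(II). Cu sits in group 11, so the d-electron count is 11 − 2 = 9. The t₂g⁶e_g³ configuration has an unevenly filled e_g set; the Jahn–Teller theorem predicts a tetragonal distortion (typically axial elongation) to lift the degeneracy.

[Cu(CN)₆]⁴−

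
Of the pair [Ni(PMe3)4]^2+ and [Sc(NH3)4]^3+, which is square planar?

For [Ni(PMe3)4]^2+: Ligand charges: trimethylphosphine is neutral. With an overall charge of +2 the nickel centre must be in the +2 oxidation state. Ni sits in group 10, so the d-electron count is 10 − 2 = 8. Trimethylphosphine is a strong-field ligand (high in the spectrochemical series). A 3d d⁸ ion with strong-field ligands gains enough CFSE to favour square planar over tetrahedral. → square planar.
For [Sc(NH3)4]^3+: Summing ligand charges against the +3 overall charge gives an oxidation state of +3 for scandium. Group 3 minus oxidation state 3 gives a d⁰ configuration. A d⁰ ion has no crystal-field stabilisation preference between square planar and tetrahedral, so four ligands adopt the sterically favoured tetrahedral geometry. → tetrahedral.

[Ni(PMe3)4]^2+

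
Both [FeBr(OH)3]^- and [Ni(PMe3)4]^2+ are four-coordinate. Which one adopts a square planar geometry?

[Ni(PMe3)4]^2+

For [FeBr(OH)3]^-: Ligand charges: each bromide is −1; each hydroxide is −1. With an overall charge of −1 the iron centre must be in the +3 oxidation state. Group 8 minus oxidation state 3 gives a d⁵ configuration. A high-spin d⁵ ion has zero CFSE in either geometry, so four ligands adopt the sterically favoured tetrahedral geometry. → tetrahedral.
For [Ni(PMe3)4]^2+: Summing ligand charges against the +2 overall charge gives an oxidation state of +2 for nickel. Ni sits in group 10, so the d-electron count is 10 − 2 = 8. Trimethylphosphine is a strong-field ligand (high in the spectrochemical series). A 3d d⁸ ion with strong-field ligands gains enough CFSE to favour square planar over tetrahedral. → square planar.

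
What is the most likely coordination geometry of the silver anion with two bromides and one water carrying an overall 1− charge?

trigonal planar

Ligand charges: each bromide is −1; water is neutral. With an overall charge of −1 the silver centre must be in the +1 oxidation state.
Silver is a group-11 element; Ag(I) is therefore d¹⁰.
Coordination number: 3.
Three ligands around a d¹⁰ centre minimise repulsion in a trigonal-planar arrangement.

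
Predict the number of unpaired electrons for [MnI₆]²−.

3

Summing ligand charges against the −2 overall charge gives an oxidation state of +4 for manganese.
Manganese is a group-7 element; Mn(IV) is therefore d³.
In an octahedral field the d³ configuration is t₂g³e_g⁰ (only one arrangement possible), giving 3 unpaired electrons.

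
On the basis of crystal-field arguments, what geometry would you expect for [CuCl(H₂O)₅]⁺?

octahedral

Each chloride is −1; water is neutral; balancing the +1 overall charge requires Cu(II).
Cu sits in group 11, so the d-electron count is 11 − 2 = 9.
With 6 monodentate ligands the coordination number is 6.
Six donors around a single metal centre give an octahedral coordination sphere.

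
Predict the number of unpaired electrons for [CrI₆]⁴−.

4

Summing ligand charges against the −4 overall charge gives an oxidation state of +2 for chromium.
Group 6 minus oxidation state 2 gives a d⁴ configuration.
The spin state decides the count: Iodide is a weak-field ligand for a first-row metal, so the complex is high-spin.
An octahedral high-spin d⁴ ion is t₂g³e_g¹, giving 4 unpaired electrons.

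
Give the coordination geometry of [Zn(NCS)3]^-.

Summing ligand charges against the −1 overall charge gives an oxidation state of +2 for zinc.
Zinc is a group-12 element; Zn(II) is therefore d¹⁰.
Coordination number: 3.
Three ligands around a d¹⁰ centre minimise repulsion in a trigonal-planar arrangement.

trigonal planar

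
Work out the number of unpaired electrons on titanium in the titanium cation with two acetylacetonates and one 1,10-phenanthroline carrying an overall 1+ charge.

1 unpaired electron

Each acetylacetonate is −1; 1,10-phenanthroline is neutral; balancing the +1 overall charge requires Ti(III).
Group 4 minus oxidation state 3 gives a d¹ configuration.
Counting donor atoms: 2×acetylacetonate (bidentate) → 4 donors; 1×1,10-phenanthroline (bidentate) → 2 donors. Coordination number = 6.
In an octahedral field the d¹ configuration is t₂g¹e_g⁰ (only one arrangement possible), giving 1 unpaired electron.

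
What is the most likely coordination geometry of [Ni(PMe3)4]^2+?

square planar

Trimethylphosphine is neutral; balancing the +2 overall charge requires Ni(II).
Ni sits in group 10, so the d-electron count is 10 − 2 = 8.
Coordination number: 4.
Trimethylphosphine is a strong-field ligand (high in the spectrochemical series).
A 3d d⁸ ion with strong-field ligands gains enough CFSE to favour square planar over tetrahedral.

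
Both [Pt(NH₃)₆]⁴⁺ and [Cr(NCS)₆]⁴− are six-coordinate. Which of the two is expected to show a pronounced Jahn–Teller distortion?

[Pt(NH₃)₆]⁴⁺: Ligand charges: ammonia is neutral. With an overall charge of +4 the platinum centre must be in the +4 oxidation state. Pt sits in group 10, so the d-electron count is 10 − 4 = 6. A 5d ion has a large Δₒ and is invariably low-spin. The d⁶ configuration leaves the e_g set evenly filled (or empty) — no strong Jahn–Teller driving force.
[Cr(NCS)₆]⁴−: Ligand charges: each isothiocyanate is −1. With an overall charge of −4 the chromium centre must be in the +2 oxidation state. Chromium is a group-6 element; Cr(II) is therefore d⁴. Isothiocyanate is a weak-field ligand for a first-row metal, so the complex is high-spin. The t₂g³e_g¹ (high-spin) configuration has an unevenly filled e_g set; the Jahn–Teller theorem predicts a tetragonal distortion (typically axial elongation) to lift the degeneracy.

[Cr(NCS)₆]⁴−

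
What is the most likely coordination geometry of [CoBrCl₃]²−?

Summing ligand charges against the −2 overall charge gives an oxidation state of +2 for cobalt.
Cobalt is a group-9 element; Co(II) is therefore d⁷.
With 4 monodentate ligands the coordination number is 4.
Bromide and chloride are weak-field ligands.
For a high-spin 3d d⁷ ion with weak-field ligands the small Δₜ gives little square-planar CFSE advantage, so four ligands adopt the sterically favoured tetrahedral geometry.

tetrahedral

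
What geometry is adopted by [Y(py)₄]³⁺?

tetrahedral

Ligand charges: pyridine is neutral. With an overall charge of +3 the yttrium centre must be in the +3 oxidation state.
Group 3 minus oxidation state 3 gives a d⁰ configuration.
Coordination number: 4.
A d⁰ ion has no crystal-field stabilisation preference between square planar and tetrahedral, so four ligands adopt the sterically favoured tetrahedral geometry.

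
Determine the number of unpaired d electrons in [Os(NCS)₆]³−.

1 unpaired electron

Ligand charges: each isothiocyanate is −1. With an overall charge of −3 the osmium centre must be in the +3 oxidation state.
Os sits in group 8, so the d-electron count is 8 − 3 = 5.
The spin state decides the count: a 5d ion has a large Δₒ and is invariably low-spin.
An octahedral low-spin d⁵ ion is t₂g⁵e_g⁰, giving 1 unpaired electron.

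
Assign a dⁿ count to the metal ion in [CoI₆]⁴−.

Summing ligand charges against the −4 overall charge gives an oxidation state of +2 for cobalt.
Cobalt is a group-9 element; Co(II) is therefore d⁷.

d7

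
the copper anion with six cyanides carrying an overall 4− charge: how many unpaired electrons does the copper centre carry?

1 unpaired electron

Each cyanide is −1; balancing the −4 overall charge requires Cu(II).
Cu sits in group 11, so the d-electron count is 11 − 2 = 9.
In an octahedral field the d⁹ configuration is t₂g⁶e_g³ (only one arrangement possible), giving 1 unpaired electron.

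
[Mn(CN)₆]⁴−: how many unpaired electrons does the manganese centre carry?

1 unpaired electron

Summing ligand charges against the −4 overall charge gives an oxidation state of +2 for manganese.
Manganese is a group-7 element; Mn(II) is therefore d⁵.
The spin state decides the count: Cyanide is a strong-field ligand (high in the spectrochemical series) for a first-row metal, so the complex is low-spin.
An octahedral low-spin d⁵ ion is t₂g⁵e_g⁰, giving 1 unpaired electron.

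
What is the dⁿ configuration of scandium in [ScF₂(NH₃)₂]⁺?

d⁰

Summing ligand charges against the +1 overall charge gives an oxidation state of +3 for scandium.
Scandium is a group-3 element; Sc(III) is therefore d⁰.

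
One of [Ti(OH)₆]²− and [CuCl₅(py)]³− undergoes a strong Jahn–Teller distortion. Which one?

[Ti(OH)₆]²−: Summing ligand charges against the −2 overall charge gives an oxidation state of +4 for titanium. Group 4 minus oxidation state 4 gives a d⁰ configuration. The d⁰ configuration leaves the e_g set evenly filled (or empty) — no strong Jahn–Teller driving force.
[CuCl₅(py)]³−: Ligand charges: each chloride is −1; pyridine is neutral. With an overall charge of −3 the copper centre must be in the +2 oxidation state. Cu sits in group 11, so the d-electron count is 11 − 2 = 9. The t₂g⁶e_g³ configuration has an unevenly filled e_g set; the Jahn–Teller theorem predicts a tetragonal distortion (typically axial elongation) to lift the degeneracy.

[CuCl₅(py)]³−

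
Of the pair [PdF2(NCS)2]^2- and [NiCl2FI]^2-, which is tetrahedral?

For [PdF2(NCS)2]^2-: Ligand charges: each fluoride is −1; each isothiocyanate is −1. With an overall charge of −2 the palladium centre must be in the +2 oxidation state. Pd sits in group 10, so the d-electron count is 10 − 2 = 8. A 4d d⁸ ion has a large crystal-field splitting; square planar leaves the high-energy d_{x²−y²} orbital empty and maximises CFSE. → square planar.
For [NiCl2FI]^2-: Each chloride is −1; each fluoride is −1; each iodide is −1; balancing the −2 overall charge requires Ni(II). Group 10 minus oxidation state 2 gives a d⁸ configuration. Chloride, fluoride, and iodide are weak-field ligands. With weak-field ligands the CFSE gain from square planar is small, so a 3d d⁸ ion takes the sterically preferred tetrahedral geometry. → tetrahedral.

[NiCl2FI]^2-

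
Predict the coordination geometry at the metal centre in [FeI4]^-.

Summing ligand charges against the −1 overall charge gives an oxidation state of +3 for iron.
Fe sits in group 8, so the d-electron count is 8 − 3 = 5.
Coordination number: 4.
Iodide is a weak-field ligand.
A high-spin d⁵ ion has zero CFSE in either geometry, so four ligands adopt the sterically favoured tetrahedral geometry.

tetrahedral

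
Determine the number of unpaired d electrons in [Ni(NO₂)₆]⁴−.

Each nitro (N-bound nitrite) is −1; balancing the −4 overall charge requires Ni(II).
Group 10 minus oxidation state 2 gives a d⁸ configuration.
In an octahedral field the d⁸ configuration is t₂g⁶e_g² (only one arrangement possible), giving 2 unpaired electrons.

2 unpaired electrons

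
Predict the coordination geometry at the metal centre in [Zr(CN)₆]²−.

Summing ligand charges against the −2 overall charge gives an oxidation state of +4 for zirconium.
Group 4 minus oxidation state 4 gives a d⁰ configuration.
With 6 monodentate ligands the coordination number is 6.
Six donors around a single metal centre give an octahedral coordination sphere.

octahedral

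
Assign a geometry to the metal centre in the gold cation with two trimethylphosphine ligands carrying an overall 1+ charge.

linear

Ligand charges: trimethylphosphine is neutral. With an overall charge of +1 the gold centre must be in the +1 oxidation state.
Au sits in group 11, so the d-electron count is 11 − 1 = 10.
With 2 monodentate ligands the coordination number is 2.
A d¹⁰ ion with only two ligands adopts a linear arrangement (sp hybridisation; no CFSE preference).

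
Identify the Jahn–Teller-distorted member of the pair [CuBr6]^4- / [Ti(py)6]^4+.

[CuBr6]^4-: Summing ligand charges against the −4 overall charge gives an oxidation state of +2 for copper. Cu sits in group 11, so the d-electron count is 11 − 2 = 9. The t₂g⁶e_g³ configuration has an unevenly filled e_g set; the Jahn–Teller theorem predicts a tetragonal distortion (typically axial elongation) to lift the degeneracy.
[Ti(py)6]^4+: Summing ligand charges against the +4 overall charge gives an oxidation state of +4 for titanium. Titanium is a group-4 element; Ti(IV) is therefore d⁰. The d⁰ configuration leaves the e_g set evenly filled (or empty) — no strong Jahn–Teller driving force.

[CuBr6]^4-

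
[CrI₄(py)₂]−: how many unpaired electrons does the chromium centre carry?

Summing ligand charges against the −1 overall charge gives an oxidation state of +3 for chromium.
Chromium is a group-6 element; Cr(III) is therefore d³.
In an octahedral field the d³ configuration is t₂g³e_g⁰ (only one arrangement possible), giving 3 unpaired electrons.

3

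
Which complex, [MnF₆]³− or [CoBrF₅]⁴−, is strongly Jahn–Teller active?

[MnF₆]³−

[MnF₆]³−: Summing ligand charges against the −3 overall charge gives an oxidation state of +3 for manganese. Mn sits in group 7, so the d-electron count is 7 − 3 = 4. Fluoride is a weak-field ligand for a first-row metal, so the complex is high-spin. The t₂g³e_g¹ (high-spin) configuration has an unevenly filled e_g set; the Jahn–Teller theorem predicts a tetragonal distortion (typically axial elongation) to lift the degeneracy.
[CoBrF₅]⁴−: Summing ligand charges against the −4 overall charge gives an oxidation state of +2 for cobalt. Co sits in group 9, so the d-electron count is 9 − 2 = 7. Bromide and fluoride are weak-field ligands for a first-row metal, so the complex is high-spin. The d⁷ configuration leaves the e_g set evenly filled (or empty) — no strong Jahn–Teller driving force.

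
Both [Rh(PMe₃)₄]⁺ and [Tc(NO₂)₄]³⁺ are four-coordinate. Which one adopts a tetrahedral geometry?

For [Rh(PMe₃)₄]⁺: Ligand charges: trimethylphosphine is neutral. With an overall charge of +1 the rhodium centre must be in the +1 oxidation state. Rhodium is a group-9 element; Rh(I) is therefore d⁸. A 4d d⁸ ion has a large crystal-field splitting; square planar leaves the high-energy d_{x²−y²} orbital empty and maximises CFSE. → square planar.
For [Tc(NO₂)₄]³⁺: Each nitro (N-bound nitrite) is −1; balancing the +3 overall charge requires Tc(VII). Technetium is a group-7 element; Tc(VII) is therefore d⁰. A d⁰ ion has no crystal-field stabilisation preference between square planar and tetrahedral, so four ligands adopt the sterically favoured tetrahedral geometry. → tetrahedral.

[Tc(NO₂)₄]³⁺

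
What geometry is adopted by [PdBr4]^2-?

Each bromide is −1; balancing the −2 overall charge requires Pd(II).
Palladium is a group-10 element; Pd(II) is therefore d⁸.
Coordination number: 4.
A 4d d⁸ ion has a large crystal-field splitting; square planar leaves the high-energy d_{x²−y²} orbital empty and maximises CFSE.

square planar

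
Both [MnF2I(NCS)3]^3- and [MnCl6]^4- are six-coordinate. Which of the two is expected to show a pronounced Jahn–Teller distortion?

[MnF2I(NCS)3]^3-: Ligand charges: each fluoride is −1; each iodide is −1; each isothiocyanate is −1. With an overall charge of −3 the manganese centre must be in the +3 oxidation state. Manganese is a group-7 element; Mn(III) is therefore d⁴. Fluoride, iodide, and isothiocyanate are weak-field ligands for a first-row metal, so the complex is high-spin. The t₂g³e_g¹ (high-spin) configuration has an unevenly filled e_g set; the Jahn–Teller theorem predicts a tetragonal distortion (typically axial elongation) to lift the degeneracy.
[MnCl6]^4-: Each chloride is −1; balancing the −4 overall charge requires Mn(II). Mn sits in group 7, so the d-electron count is 7 − 2 = 5. Chloride is a weak-field ligand for a first-row metal, so the complex is high-spin. The d⁵ configuration leaves the e_g set evenly filled (or empty) — no strong Jahn–Teller driving force.

[MnF2I(NCS)3]^3-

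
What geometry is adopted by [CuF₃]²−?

Ligand charges: each fluoride is −1. With an overall charge of −2 the copper centre must be in the +1 oxidation state.
Group 11 minus oxidation state 1 gives a d¹⁰ configuration.
With 3 monodentate ligands the coordination number is 3.
Three ligands around a d¹⁰ centre minimise repulsion in a trigonal-planar arrangement.

trigonal planar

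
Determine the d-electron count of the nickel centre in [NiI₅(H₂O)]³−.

d⁸

Summing ligand charges against the −3 overall charge gives an oxidation state of +2 for nickel.
Nickel is a group-10 element; Ni(II) is therefore d⁸.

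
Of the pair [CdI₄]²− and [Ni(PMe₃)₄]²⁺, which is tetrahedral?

For [CdI₄]²−: Summing ligand charges against the −2 overall charge gives an oxidation state of +2 for cadmium. Cd sits in group 12, so the d-electron count is 12 − 2 = 10. A d¹⁰ ion has no crystal-field stabilisation preference between square planar and tetrahedral, so four ligands adopt the sterically favoured tetrahedral geometry. → tetrahedral.
For [Ni(PMe₃)₄]²⁺: Trimethylphosphine is neutral; balancing the +2 overall charge requires Ni(II). Ni sits in group 10, so the d-electron count is 10 − 2 = 8. Trimethylphosphine is a strong-field ligand (high in the spectrochemical series). A 3d d⁸ ion with strong-field ligands gains enough CFSE to favour square planar over tetrahedral. → square planar.

[CdI₄]²−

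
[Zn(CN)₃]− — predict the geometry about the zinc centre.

Each cyanide is −1; balancing the −1 overall charge requires Zn(II).
Zn sits in group 12, so the d-electron count is 12 − 2 = 10.
With 3 monodentate ligands the coordination number is 3.
Three ligands around a d¹⁰ centre minimise repulsion in a trigonal-planar arrangement.

trigonal planar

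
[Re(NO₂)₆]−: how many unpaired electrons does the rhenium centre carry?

Summing ligand charges against the −1 overall charge gives an oxidation state of +5 for rhenium.
Re sits in group 7, so the d-electron count is 7 − 5 = 2.
In an octahedral field the d² configuration is t₂g²e_g⁰ (only one arrangement possible), giving 2 unpaired electrons.

2 unpaired electrons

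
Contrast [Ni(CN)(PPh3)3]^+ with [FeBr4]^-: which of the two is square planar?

[Ni(CN)(PPh3)3]^+

For [Ni(CN)(PPh3)3]^+: Each cyanide is −1; triphenylphosphine is neutral; balancing the +1 overall charge requires Ni(II). Ni sits in group 10, so the d-electron count is 10 − 2 = 8. Cyanide and triphenylphosphine are strong-field ligands (high in the spectrochemical series). A 3d d⁸ ion with strong-field ligands gains enough CFSE to favour square planar over tetrahedral. → square planar.
For [FeBr4]^-: Each bromide is −1; balancing the −1 overall charge requires Fe(III). Fe sits in group 8, so the d-electron count is 8 − 3 = 5. A high-spin d⁵ ion has zero CFSE in either geometry, so four ligands adopt the sterically favoured tetrahedral geometry. → tetrahedral.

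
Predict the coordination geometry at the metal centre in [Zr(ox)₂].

Ligand charges: each oxalate is −2. With an overall charge of 0 the zirconium centre must be in the +4 oxidation state.
Zr sits in group 4, so the d-electron count is 4 − 4 = 0.
Counting donor atoms: 2×oxalate (bidentate) → 4 donors. Coordination number = 4.
A d⁰ ion has no crystal-field stabilisation preference between square planar and tetrahedral, so four ligands adopt the sterically favoured tetrahedral geometry.

tetrahedral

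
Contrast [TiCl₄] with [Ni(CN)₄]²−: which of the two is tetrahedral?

[TiCl₄]

For [TiCl₄]: Ligand charges: each chloride is −1. With an overall charge of 0 the titanium centre must be in the +4 oxidation state. Group 4 minus oxidation state 4 gives a d⁰ configuration. A d⁰ ion has no crystal-field stabilisation preference between square planar and tetrahedral, so four ligands adopt the sterically favoured tetrahedral geometry. → tetrahedral.
For [Ni(CN)₄]²−: Ligand charges: each cyanide is −1. With an overall charge of −2 the nickel centre must be in the +2 oxidation state. Group 10 minus oxidation state 2 gives a d⁸ configuration. Cyanide is a strong-field ligand (high in the spectrochemical series). A 3d d⁸ ion with strong-field ligands gains enough CFSE to favour square planar over tetrahedral. → square planar.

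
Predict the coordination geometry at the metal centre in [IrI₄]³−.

square planar

Each iodide is −1; balancing the −3 overall charge requires Ir(I).
Group 9 minus oxidation state 1 gives a d⁸ configuration.
With 4 monodentate ligands the coordination number is 4.
A 5d d⁸ ion has a large crystal-field splitting; square planar leaves the high-energy d_{x²−y²} orbital empty and maximises CFSE.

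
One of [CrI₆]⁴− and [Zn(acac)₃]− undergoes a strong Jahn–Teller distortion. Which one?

[CrI₆]⁴−: Summing ligand charges against the −4 overall charge gives an oxidation state of +2 for chromium. Group 6 minus oxidation state 2 gives a d⁴ configuration. Iodide is a weak-field ligand for a first-row metal, so the complex is high-spin. The t₂g³e_g¹ (high-spin) configuration has an unevenly filled e_g set; the Jahn–Teller theorem predicts a tetragonal distortion (typically axial elongation) to lift the degeneracy.
[Zn(acac)₃]−: Ligand charges: each acetylacetonate is −1. With an overall charge of −1 the zinc centre must be in the +2 oxidation state. Zinc is a group-12 element; Zn(II) is therefore d¹⁰. The d¹⁰ configuration leaves the e_g set evenly filled (or empty) — no strong Jahn–Teller driving force.

[CrI₆]⁴−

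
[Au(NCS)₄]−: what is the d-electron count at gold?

d⁸

Each isothiocyanate is −1; balancing the −1 overall charge requires Au(III).
Au sits in group 11, so the d-electron count is 11 − 3 = 8.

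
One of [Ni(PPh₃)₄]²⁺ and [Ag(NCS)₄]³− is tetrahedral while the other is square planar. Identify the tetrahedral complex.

[Ag(NCS)₄]³−

For [Ni(PPh₃)₄]²⁺: Triphenylphosphine is neutral; balancing the +2 overall charge requires Ni(II). Ni sits in group 10, so the d-electron count is 10 − 2 = 8. Triphenylphosphine is a strong-field ligand (high in the spectrochemical series). A 3d d⁸ ion with strong-field ligands gains enough CFSE to favour square planar over tetrahedral. → square planar.
For [Ag(NCS)₄]³−: Summing ligand charges against the −3 overall charge gives an oxidation state of +1 for silver. Silver is a group-11 element; Ag(I) is therefore d¹⁰. A d¹⁰ ion has no crystal-field stabilisation preference between square planar and tetrahedral, so four ligands adopt the sterically favoured tetrahedral geometry. → tetrahedral.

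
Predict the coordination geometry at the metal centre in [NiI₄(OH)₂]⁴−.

octahedral

Each iodide is −1; each hydroxide is −1; balancing the −4 overall charge requires Ni(II).
Nickel is a group-10 element; Ni(II) is therefore d⁸.
With 6 monodentate ligands the coordination number is 6.
Six donors around a single metal centre give an octahedral coordination sphere.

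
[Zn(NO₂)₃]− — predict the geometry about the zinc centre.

Ligand charges: each nitro (N-bound nitrite) is −1. With an overall charge of −1 the zinc centre must be in the +2 oxidation state.
Zinc is a group-12 element; Zn(II) is therefore d¹⁰.
Coordination number: 3.
Three ligands around a d¹⁰ centre minimise repulsion in a trigonal-planar arrangement.

trigonal planar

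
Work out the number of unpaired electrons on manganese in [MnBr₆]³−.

4 unpaired electrons

Summing ligand charges against the −3 overall charge gives an oxidation state of +3 for manganese.
Manganese is a group-7 element; Mn(III) is therefore d⁴.
The spin state decides the count: Bromide is a weak-field ligand for a first-row metal, so the complex is high-spin.
An octahedral high-spin d⁴ ion is t₂g³e_g¹, giving 4 unpaired electrons.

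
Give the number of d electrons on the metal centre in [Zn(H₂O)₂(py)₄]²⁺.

d¹⁰

Summing ligand charges against the +2 overall charge gives an oxidation state of +2 for zinc.
Zinc is a group-12 element; Zn(II) is therefore d¹⁰.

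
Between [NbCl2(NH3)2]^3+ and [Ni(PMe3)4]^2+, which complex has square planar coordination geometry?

[Ni(PMe3)4]^2+

For [NbCl2(NH3)2]^3+: Ligand charges: each chloride is −1; ammonia is neutral. With an overall charge of +3 the niobium centre must be in the +5 oxidation state. Nb sits in group 5, so the d-electron count is 5 − 5 = 0. A d⁰ ion has no crystal-field stabilisation preference between square planar and tetrahedral, so four ligands adopt the sterically favoured tetrahedral geometry. → tetrahedral.
For [Ni(PMe3)4]^2+: Trimethylphosphine is neutral; balancing the +2 overall charge requires Ni(II). Nickel is a group-10 element; Ni(II) is therefore d⁸. Trimethylphosphine is a strong-field ligand (high in the spectrochemical series). A 3d d⁸ ion with strong-field ligands gains enough CFSE to favour square planar over tetrahedral. → square planar.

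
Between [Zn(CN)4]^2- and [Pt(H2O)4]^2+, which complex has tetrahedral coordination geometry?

[Zn(CN)4]^2-

For [Zn(CN)4]^2-: Ligand charges: each cyanide is −1. With an overall charge of −2 the zinc centre must be in the +2 oxidation state. Zn sits in group 12, so the d-electron count is 12 − 2 = 10. A d¹⁰ ion has no crystal-field stabilisation preference between square planar and tetrahedral, so four ligands adopt the sterically favoured tetrahedral geometry. → tetrahedral.
For [Pt(H2O)4]^2+: Ligand charges: water is neutral. With an overall charge of +2 the platinum centre must be in the +2 oxidation state. Pt sits in group 10, so the d-electron count is 10 − 2 = 8. A 5d d⁸ ion has a large crystal-field splitting; square planar leaves the high-energy d_{x²−y²} orbital empty and maximises CFSE. → square planar.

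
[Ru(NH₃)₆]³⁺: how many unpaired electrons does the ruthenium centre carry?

Ammonia is neutral; balancing the +3 overall charge requires Ru(III).
Ru sits in group 8, so the d-electron count is 8 − 3 = 5.
The spin state decides the count: a 4d ion has a large Δₒ and is invariably low-spin.
An octahedral low-spin d⁵ ion is t₂g⁵e_g⁰, giving 1 unpaired electron.

1 unpaired electron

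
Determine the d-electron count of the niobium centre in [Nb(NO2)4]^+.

d0

Ligand charges: each nitro (N-bound nitrite) is −1. With an overall charge of +1 the niobium centre must be in the +5 oxidation state.
Nb sits in group 5, so the d-electron count is 5 − 5 = 0.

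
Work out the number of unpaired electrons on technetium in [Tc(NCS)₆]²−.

3

Ligand charges: each isothiocyanate is −1. With an overall charge of −2 the technetium centre must be in the +4 oxidation state.
Technetium is a group-7 element; Tc(IV) is therefore d³.
In an octahedral field the d³ configuration is t₂g³e_g⁰ (only one arrangement possible), giving 3 unpaired electrons.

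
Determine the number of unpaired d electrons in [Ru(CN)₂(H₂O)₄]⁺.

Ligand charges: each cyanide is −1; water is neutral. With an overall charge of +1 the ruthenium centre must be in the +3 oxidation state.
Ruthenium is a group-8 element; Ru(III) is therefore d⁵.
The spin state decides the count: a 4d ion has a large Δₒ and is invariably low-spin.
An octahedral low-spin d⁵ ion is t₂g⁵e_g⁰, giving 1 unpaired electron.

1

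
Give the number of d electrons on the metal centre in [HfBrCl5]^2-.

Ligand charges: each bromide is −1; each chloride is −1. With an overall charge of −2 the hafnium centre must be in the +4 oxidation state.
Group 4 minus oxidation state 4 gives a d⁰ configuration.

d0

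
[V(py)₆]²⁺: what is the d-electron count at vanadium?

d³

Ligand charges: pyridine is neutral. With an overall charge of +2 the vanadium centre must be in the +2 oxidation state.
Vanadium is a group-5 element; V(II) is therefore d³.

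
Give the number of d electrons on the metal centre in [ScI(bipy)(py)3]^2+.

d0

Ligand charges: each iodide is −1; 2,2′-bipyridine is neutral; pyridine is neutral. With an overall charge of +2 the scandium centre must be in the +3 oxidation state.
Scandium is a group-3 element; Sc(III) is therefore d⁰.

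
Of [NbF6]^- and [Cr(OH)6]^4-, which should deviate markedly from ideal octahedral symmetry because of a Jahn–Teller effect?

[NbF6]^-: Ligand charges: each fluoride is −1. With an overall charge of −1 the niobium centre must be in the +5 oxidation state. Niobium is a group-5 element; Nb(V) is therefore d⁰. The d⁰ configuration leaves the e_g set evenly filled (or empty) — no strong Jahn–Teller driving force.
[Cr(OH)6]^4-: Ligand charges: each hydroxide is −1. With an overall charge of −4 the chromium centre must be in the +2 oxidation state. Chromium is a group-6 element; Cr(II) is therefore d⁴. Hydroxide is a weak-field ligand for a first-row metal, so the complex is high-spin. The t₂g³e_g¹ (high-spin) configuration has an unevenly filled e_g set; the Jahn–Teller theorem predicts a tetragonal distortion (typically axial elongation) to lift the degeneracy.

[Cr(OH)6]^4-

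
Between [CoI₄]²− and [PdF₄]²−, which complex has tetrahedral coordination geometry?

[CoI₄]²−

For [CoI₄]²−: Each iodide is −1; balancing the −2 overall charge requires Co(II). Group 9 minus oxidation state 2 gives a d⁷ configuration. For a high-spin 3d d⁷ ion with weak-field ligands the small Δₜ gives little square-planar CFSE advantage, so four ligands adopt the sterically favoured tetrahedral geometry. → tetrahedral.
For [PdF₄]²−: Summing ligand charges against the −2 overall charge gives an oxidation state of +2 for palladium. Palladium is a group-10 element; Pd(II) is therefore d⁸. A 4d d⁸ ion has a large crystal-field splitting; square planar leaves the high-energy d_{x²−y²} orbital empty and maximises CFSE. → square planar.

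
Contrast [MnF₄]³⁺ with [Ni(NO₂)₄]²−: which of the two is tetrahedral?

For [MnF₄]³⁺: Ligand charges: each fluoride is −1. With an overall charge of +3 the manganese centre must be in the +7 oxidation state. Manganese is a group-7 element; Mn(VII) is therefore d⁰. A d⁰ ion has no crystal-field stabilisation preference between square planar and tetrahedral, so four ligands adopt the sterically favoured tetrahedral geometry. → tetrahedral.
For [Ni(NO₂)₄]²−: Each nitro (N-bound nitrite) is −1; balancing the −2 overall charge requires Ni(II). Ni sits in group 10, so the d-electron count is 10 − 2 = 8. Nitro (N-bound nitrite) is a strong-field ligand (high in the spectrochemical series). A 3d d⁸ ion with strong-field ligands gains enough CFSE to favour square planar over tetrahedral. → square planar.

[MnF₄]³⁺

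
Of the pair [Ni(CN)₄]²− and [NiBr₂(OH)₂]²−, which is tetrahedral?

For [Ni(CN)₄]²−: Summing ligand charges against the −2 overall charge gives an oxidation state of +2 for nickel. Ni sits in group 10, so the d-electron count is 10 − 2 = 8. Cyanide is a strong-field ligand (high in the spectrochemical series). A 3d d⁸ ion with strong-field ligands gains enough CFSE to favour square planar over tetrahedral. → square planar.
For [NiBr₂(OH)₂]²−: Summing ligand charges against the −2 overall charge gives an oxidation state of +2 for nickel. Nickel is a group-10 element; Ni(II) is therefore d⁸. Bromide and hydroxide are weak-field ligands. With weak-field ligands the CFSE gain from square planar is small, so a 3d d⁸ ion takes the sterically preferred tetrahedral geometry. → tetrahedral.

[NiBr₂(OH)₂]²−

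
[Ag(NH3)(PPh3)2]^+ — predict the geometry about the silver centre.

trigonal planar

Ammonia is neutral; triphenylphosphine is neutral; balancing the +1 overall charge requires Ag(I).
Ag sits in group 11, so the d-electron count is 11 − 1 = 10.
Coordination number: 3.
Three ligands around a d¹⁰ centre minimise repulsion in a trigonal-planar arrangement.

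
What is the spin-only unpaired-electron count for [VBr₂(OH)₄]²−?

1 unpaired electron

Summing ligand charges against the −2 overall charge gives an oxidation state of +4 for vanadium.
Group 5 minus oxidation state 4 gives a d¹ configuration.
In an octahedral field the d¹ configuration is t₂g¹e_g⁰ (only one arrangement possible), giving 1 unpaired electron.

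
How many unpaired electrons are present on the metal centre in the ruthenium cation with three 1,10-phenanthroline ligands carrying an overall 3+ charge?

Summing ligand charges against the +3 overall charge gives an oxidation state of +3 for ruthenium.
Ru sits in group 8, so the d-electron count is 8 − 3 = 5.
Counting donor atoms: 3×1,10-phenanthroline (bidentate) → 6 donors. Coordination number = 6.
The spin state decides the count: a 4d ion has a large Δₒ and is invariably low-spin.
An octahedral low-spin d⁵ ion is t₂g⁵e_g⁰, giving 1 unpaired electron.

1 unpaired electron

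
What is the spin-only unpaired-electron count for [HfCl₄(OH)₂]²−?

0 unpaired electrons

Summing ligand charges against the −2 overall charge gives an oxidation state of +4 for hafnium.
Group 4 minus oxidation state 4 gives a d⁰ configuration.
In an octahedral field the d⁰ configuration is t₂g⁰e_g⁰, giving 0 unpaired electrons.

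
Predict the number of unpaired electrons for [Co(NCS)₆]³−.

0 unpaired electrons

Ligand charges: each isothiocyanate is −1. With an overall charge of −3 the cobalt centre must be in the +3 oxidation state.
Group 9 minus oxidation state 3 gives a d⁶ configuration.
The spin state decides the count: Co(III) has an exceptionally large octahedral splitting and is low-spin with essentially every ligand except fluoride.
An octahedral low-spin d⁶ ion is t₂g⁶e_g⁰, giving 0 unpaired electrons.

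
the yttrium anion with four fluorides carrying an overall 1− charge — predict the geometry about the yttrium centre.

Each fluoride is −1; balancing the −1 overall charge requires Y(III).
Yttrium is a group-3 element; Y(III) is therefore d⁰.
Coordination number: 4.
A d⁰ ion has no crystal-field stabilisation preference between square planar and tetrahedral, so four ligands adopt the sterically favoured tetrahedral geometry.

tetrahedral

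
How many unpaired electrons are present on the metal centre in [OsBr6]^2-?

Summing ligand charges against the −2 overall charge gives an oxidation state of +4 for osmium.
Os sits in group 8, so the d-electron count is 8 − 4 = 4.
The spin state decides the count: a 5d ion has a large Δₒ and is invariably low-spin.
An octahedral low-spin d⁴ ion is t₂g⁴e_g⁰, giving 2 unpaired electrons.

2 unpaired electrons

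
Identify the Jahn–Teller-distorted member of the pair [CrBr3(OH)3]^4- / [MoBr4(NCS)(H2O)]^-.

[CrBr3(OH)3]^4-

[CrBr3(OH)3]^4-: Ligand charges: each bromide is −1; each hydroxide is −1. With an overall charge of −4 the chromium centre must be in the +2 oxidation state. Chromium is a group-6 element; Cr(II) is therefore d⁴. Bromide and hydroxide are weak-field ligands for a first-row metal, so the complex is high-spin. The t₂g³e_g¹ (high-spin) configuration has an unevenly filled e_g set; the Jahn–Teller theorem predicts a tetragonal distortion (typically axial elongation) to lift the degeneracy.
[MoBr4(NCS)(H2O)]^-: Each bromide is −1; each isothiocyanate is −1; water is neutral; balancing the −1 overall charge requires Mo(IV). Molybdenum is a group-6 element; Mo(IV) is therefore d². The d² configuration leaves the e_g set evenly filled (or empty) — no strong Jahn–Teller driving force.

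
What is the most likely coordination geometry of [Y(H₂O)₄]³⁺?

tetrahedral

Water is neutral; balancing the +3 overall charge requires Y(III).
Group 3 minus oxidation state 3 gives a d⁰ configuration.
With 4 monodentate ligands the coordination number is 4.
A d⁰ ion has no crystal-field stabilisation preference between square planar and tetrahedral, so four ligands adopt the sterically favoured tetrahedral geometry.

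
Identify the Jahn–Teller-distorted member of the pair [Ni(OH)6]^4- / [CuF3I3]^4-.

[CuF3I3]^4-

[Ni(OH)6]^4-: Ligand charges: each hydroxide is −1. With an overall charge of −4 the nickel centre must be in the +2 oxidation state. Group 10 minus oxidation state 2 gives a d⁸ configuration. The d⁸ configuration leaves the e_g set evenly filled (or empty) — no strong Jahn–Teller driving force.
[CuF3I3]^4-: Each fluoride is −1; each iodide is −1; balancing the −4 overall charge requires Cu(II). Group 11 minus oxidation state 2 gives a d⁹ configuration. The t₂g⁶e_g³ configuration has an unevenly filled e_g set; the Jahn–Teller theorem predicts a tetragonal distortion (typically axial elongation) to lift the degeneracy.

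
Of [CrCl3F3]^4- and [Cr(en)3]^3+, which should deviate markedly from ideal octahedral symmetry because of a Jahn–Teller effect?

[CrCl3F3]^4-: Summing ligand charges against the −4 overall charge gives an oxidation state of +2 for chromium. Group 6 minus oxidation state 2 gives a d⁴ configuration. Chloride and fluoride are weak-field ligands for a first-row metal, so the complex is high-spin. The t₂g³e_g¹ (high-spin) configuration has an unevenly filled e_g set; the Jahn–Teller theorem predicts a tetragonal distortion (typically axial elongation) to lift the degeneracy.
[Cr(en)3]^3+: Ethylenediamine is neutral; balancing the +3 overall charge requires Cr(III). Group 6 minus oxidation state 3 gives a d³ configuration. The d³ configuration leaves the e_g set evenly filled (or empty) — no strong Jahn–Teller driving force.

[CrCl3F3]^4-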